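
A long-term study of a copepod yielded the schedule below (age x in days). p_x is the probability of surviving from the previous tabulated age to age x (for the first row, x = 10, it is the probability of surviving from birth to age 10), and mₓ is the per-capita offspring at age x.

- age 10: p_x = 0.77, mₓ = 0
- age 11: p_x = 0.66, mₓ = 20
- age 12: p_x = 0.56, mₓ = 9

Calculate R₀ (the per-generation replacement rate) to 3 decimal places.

12.725

Survivorship from birth: l_x = p_10·p_11·…·p_x.
  l_10 = 0.77000
  l_11 = 0.50820
  l_12 = 0.28459
R₀ = Σ l_x mₓ:
  age 10: 0.77000 × 0 = 0.0000
  age 11: 0.50820 × 20 = 10.1640
  age 12: 0.28459 × 9 = 2.5613
R₀ = 0.0000 + 10.1640 + 2.5613 = 12.7253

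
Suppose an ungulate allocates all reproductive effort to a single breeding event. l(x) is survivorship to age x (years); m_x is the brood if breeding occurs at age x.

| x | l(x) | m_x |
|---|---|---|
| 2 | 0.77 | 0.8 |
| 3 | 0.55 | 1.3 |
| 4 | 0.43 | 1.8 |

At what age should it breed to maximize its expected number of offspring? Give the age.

4

Expected offspring if breeding at age x = l(x) × m_x:
  age 2: 0.77 × 0.8 = 0.616
  age 3: 0.55 × 1.3 = 0.715
  age 4: 0.43 × 1.8 = 0.774
Maximum at age 4 (0.774).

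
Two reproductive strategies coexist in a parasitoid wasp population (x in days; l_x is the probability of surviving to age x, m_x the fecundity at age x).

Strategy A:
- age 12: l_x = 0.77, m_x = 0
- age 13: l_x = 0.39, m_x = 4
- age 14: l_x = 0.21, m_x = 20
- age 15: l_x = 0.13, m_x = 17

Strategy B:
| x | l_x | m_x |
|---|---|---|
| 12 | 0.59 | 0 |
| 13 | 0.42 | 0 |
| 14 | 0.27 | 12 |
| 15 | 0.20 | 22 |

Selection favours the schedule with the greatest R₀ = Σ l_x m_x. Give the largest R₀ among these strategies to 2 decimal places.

Strategy A: R₀ = 0.77×0 + 0.39×4 + 0.21×20 + 0.13×17 = 7.9700
Strategy B: R₀ = 0.59×0 + 0.42×0 + 0.27×12 + 0.20×22 = 7.6400
Highest R₀: strategy A with 7.9700.

7.97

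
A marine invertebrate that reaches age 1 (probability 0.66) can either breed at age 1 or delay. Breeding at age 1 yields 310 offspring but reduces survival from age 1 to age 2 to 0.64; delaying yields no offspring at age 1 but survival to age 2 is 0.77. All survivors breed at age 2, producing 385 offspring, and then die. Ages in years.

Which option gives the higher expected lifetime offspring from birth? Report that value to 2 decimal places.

367.22

breed at age 1: R₀ = 0.66 × (310 + 0.64 × 385) = 0.66 × 556.4000 = 367.2240
delay to age 2: R₀ = 0.66 × (0.77 × 385) = 0.66 × 296.4500 = 195.6570
Higher: breed at age 1 (367.2240).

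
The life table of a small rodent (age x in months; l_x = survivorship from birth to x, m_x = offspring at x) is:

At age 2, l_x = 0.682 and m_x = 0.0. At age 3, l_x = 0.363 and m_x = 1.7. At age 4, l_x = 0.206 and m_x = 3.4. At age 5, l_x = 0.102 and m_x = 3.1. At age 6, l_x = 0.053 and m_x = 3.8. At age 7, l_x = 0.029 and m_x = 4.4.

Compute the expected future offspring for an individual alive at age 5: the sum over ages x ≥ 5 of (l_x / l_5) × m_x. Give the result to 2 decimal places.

6.33

l_5 = 0.102. Conditional survival from age 5 to x is l_x / l_5.
  x=5: (0.102/0.102) × 3.1 = 3.1000
  x=6: (0.053/0.102) × 3.8 = 1.9745
  x=7: (0.029/0.102) × 4.4 = 1.2510
Sum = 3.1000 + 1.9745 + 1.2510 = 6.3255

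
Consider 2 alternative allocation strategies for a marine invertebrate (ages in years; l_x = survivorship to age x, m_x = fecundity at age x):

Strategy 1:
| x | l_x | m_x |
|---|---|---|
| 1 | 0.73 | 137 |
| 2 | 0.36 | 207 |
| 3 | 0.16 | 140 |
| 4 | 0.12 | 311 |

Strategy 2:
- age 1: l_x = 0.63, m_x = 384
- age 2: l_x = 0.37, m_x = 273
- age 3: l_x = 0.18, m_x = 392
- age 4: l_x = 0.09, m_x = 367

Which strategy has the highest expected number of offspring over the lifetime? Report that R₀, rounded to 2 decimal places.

Strategy 1: R₀ = 0.73×137 + 0.36×207 + 0.16×140 + 0.12×311 = 234.2500
Strategy 2: R₀ = 0.63×384 + 0.37×273 + 0.18×392 + 0.09×367 = 446.5200
Highest R₀: strategy 2 with 446.5200.

446.52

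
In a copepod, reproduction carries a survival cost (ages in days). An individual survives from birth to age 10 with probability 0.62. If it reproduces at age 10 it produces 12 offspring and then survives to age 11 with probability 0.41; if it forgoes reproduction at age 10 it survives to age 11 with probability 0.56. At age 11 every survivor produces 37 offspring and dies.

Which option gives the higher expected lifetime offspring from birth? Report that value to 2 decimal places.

breed at age 10: R₀ = 0.62 × (12 + 0.41 × 37) = 0.62 × 27.1700 = 16.8454
delay to age 11: R₀ = 0.62 × (0.56 × 37) = 0.62 × 20.7200 = 12.8464
Higher: breed at age 10 (16.8454).

16.85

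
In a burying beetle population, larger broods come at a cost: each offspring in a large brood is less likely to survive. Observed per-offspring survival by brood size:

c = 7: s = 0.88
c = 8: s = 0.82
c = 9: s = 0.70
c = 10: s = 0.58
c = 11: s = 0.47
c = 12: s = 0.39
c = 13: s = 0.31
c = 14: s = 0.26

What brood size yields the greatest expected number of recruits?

8

Expected recruits = c × s(c):
  c=7: 7 × 0.88 = 6.160
  c=8: 8 × 0.82 = 6.560
  c=9: 9 × 0.70 = 6.300
  c=10: 10 × 0.58 = 5.800
  c=11: 11 × 0.47 = 5.170
  c=12: 12 × 0.39 = 4.680
  c=13: 13 × 0.31 = 4.030
  c=14: 14 × 0.26 = 3.640
Maximum at c = 8 (6.560 recruits).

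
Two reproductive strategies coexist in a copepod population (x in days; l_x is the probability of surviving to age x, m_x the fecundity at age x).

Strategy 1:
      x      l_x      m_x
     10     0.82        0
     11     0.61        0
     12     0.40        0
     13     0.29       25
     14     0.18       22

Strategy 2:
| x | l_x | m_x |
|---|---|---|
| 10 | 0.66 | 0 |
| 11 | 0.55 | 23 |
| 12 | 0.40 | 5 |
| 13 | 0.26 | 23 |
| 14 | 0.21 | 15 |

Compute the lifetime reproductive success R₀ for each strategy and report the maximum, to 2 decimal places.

Strategy 1: R₀ = 0.82×0 + 0.61×0 + 0.40×0 + 0.29×25 + 0.18×22 = 11.2100
Strategy 2: R₀ = 0.66×0 + 0.55×23 + 0.40×5 + 0.26×23 + 0.21×15 = 23.7800
Highest R₀: strategy 2 with 23.7800.

23.78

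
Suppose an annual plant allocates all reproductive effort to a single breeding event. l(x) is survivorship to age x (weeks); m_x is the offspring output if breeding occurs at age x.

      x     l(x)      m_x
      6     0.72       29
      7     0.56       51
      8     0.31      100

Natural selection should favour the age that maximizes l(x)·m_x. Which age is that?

8

Expected offspring if breeding at age x = l(x) × m_x:
  age 6: 0.72 × 29 = 20.880
  age 7: 0.56 × 51 = 28.560
  age 8: 0.31 × 100 = 31.000
Maximum at age 8 (31.000).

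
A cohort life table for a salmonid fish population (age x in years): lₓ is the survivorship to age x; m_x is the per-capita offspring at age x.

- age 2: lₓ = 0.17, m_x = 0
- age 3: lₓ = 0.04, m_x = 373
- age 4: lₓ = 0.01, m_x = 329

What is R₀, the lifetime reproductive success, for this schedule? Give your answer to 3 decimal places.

18.210

R₀ = Σ lₓ m_x:
  age 2: 0.17 × 0 = 0.0000
  age 3: 0.04 × 373 = 14.9200
  age 4: 0.01 × 329 = 3.2900
R₀ = 0.0000 + 14.9200 + 3.2900 = 18.2100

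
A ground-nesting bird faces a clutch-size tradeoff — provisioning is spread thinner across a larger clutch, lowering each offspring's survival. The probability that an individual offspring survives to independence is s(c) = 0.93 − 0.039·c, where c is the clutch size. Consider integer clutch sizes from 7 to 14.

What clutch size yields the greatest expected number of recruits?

Expected recruits = c × s(c):
  c=7: 7 × 0.657 = 4.599
  c=8: 8 × 0.618 = 4.944
  c=9: 9 × 0.579 = 5.211
  c=10: 10 × 0.540 = 5.400
  c=11: 11 × 0.501 = 5.511
  c=12: 12 × 0.462 = 5.544
  c=13: 13 × 0.423 = 5.499
  c=14: 14 × 0.384 = 5.376
Maximum at c = 12 (5.544 recruits).

12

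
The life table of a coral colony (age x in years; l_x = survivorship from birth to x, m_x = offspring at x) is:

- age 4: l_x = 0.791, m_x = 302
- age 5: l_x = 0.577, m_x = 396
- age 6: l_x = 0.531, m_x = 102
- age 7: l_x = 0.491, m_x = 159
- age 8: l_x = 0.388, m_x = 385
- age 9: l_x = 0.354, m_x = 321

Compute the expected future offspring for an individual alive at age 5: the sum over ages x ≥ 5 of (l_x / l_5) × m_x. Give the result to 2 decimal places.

1081.00

l_5 = 0.577. Conditional survival from age 5 to x is l_x / l_5.
  x=5: (0.577/0.577) × 396 = 396.0000
  x=6: (0.531/0.577) × 102 = 93.8683
  x=7: (0.491/0.577) × 159 = 135.3016
  x=8: (0.388/0.577) × 385 = 258.8908
  x=9: (0.354/0.577) × 321 = 196.9393
Sum = 396.0000 + 93.8683 + 135.3016 + 258.8908 + 196.9393 = 1081.0000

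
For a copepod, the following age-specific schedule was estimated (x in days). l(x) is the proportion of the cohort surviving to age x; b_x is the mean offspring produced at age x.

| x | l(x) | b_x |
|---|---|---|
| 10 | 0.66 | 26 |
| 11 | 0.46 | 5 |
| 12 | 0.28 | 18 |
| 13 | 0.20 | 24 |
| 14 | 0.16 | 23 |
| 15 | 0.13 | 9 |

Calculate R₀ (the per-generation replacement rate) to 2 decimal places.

R₀ = Σ l(x) b_x:
  age 10: 0.66 × 26 = 17.1600
  age 11: 0.46 × 5 = 2.3000
  age 12: 0.28 × 18 = 5.0400
  age 13: 0.20 × 24 = 4.8000
  age 14: 0.16 × 23 = 3.6800
  age 15: 0.13 × 9 = 1.1700
R₀ = 17.1600 + 2.3000 + 5.0400 + 4.8000 + 3.6800 + 1.1700 = 34.1500

34.15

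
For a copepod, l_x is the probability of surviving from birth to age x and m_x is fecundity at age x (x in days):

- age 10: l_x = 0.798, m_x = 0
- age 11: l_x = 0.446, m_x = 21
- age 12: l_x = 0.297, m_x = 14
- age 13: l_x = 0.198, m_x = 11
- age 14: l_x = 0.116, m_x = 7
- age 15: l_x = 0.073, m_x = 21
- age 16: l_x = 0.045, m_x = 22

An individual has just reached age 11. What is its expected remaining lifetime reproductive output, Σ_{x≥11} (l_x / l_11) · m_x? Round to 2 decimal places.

l_11 = 0.446. Conditional survival from age 11 to x is l_x / l_11.
  x=11: (0.446/0.446) × 21 = 21.0000
  x=12: (0.297/0.446) × 14 = 9.3229
  x=13: (0.198/0.446) × 11 = 4.8834
  x=14: (0.116/0.446) × 7 = 1.8206
  x=15: (0.073/0.446) × 21 = 3.4372
  x=16: (0.045/0.446) × 22 = 2.2197
Sum = 21.0000 + 9.3229 + 4.8834 + 1.8206 + 3.4372 + 2.2197 = 42.6839

42.68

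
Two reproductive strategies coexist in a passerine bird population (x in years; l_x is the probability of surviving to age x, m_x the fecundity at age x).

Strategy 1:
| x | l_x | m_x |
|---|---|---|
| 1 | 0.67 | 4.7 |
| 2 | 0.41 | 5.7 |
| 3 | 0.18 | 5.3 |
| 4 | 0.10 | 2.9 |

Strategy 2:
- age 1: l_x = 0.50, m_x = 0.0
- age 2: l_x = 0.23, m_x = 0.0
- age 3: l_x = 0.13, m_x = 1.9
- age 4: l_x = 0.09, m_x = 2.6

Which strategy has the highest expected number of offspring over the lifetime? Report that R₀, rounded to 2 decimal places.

6.73

Strategy 1: R₀ = 0.67×4.7 + 0.41×5.7 + 0.18×5.3 + 0.10×2.9 = 6.7300
Strategy 2: R₀ = 0.50×0.0 + 0.23×0.0 + 0.13×1.9 + 0.09×2.6 = 0.4810
Highest R₀: strategy 1 with 6.7300.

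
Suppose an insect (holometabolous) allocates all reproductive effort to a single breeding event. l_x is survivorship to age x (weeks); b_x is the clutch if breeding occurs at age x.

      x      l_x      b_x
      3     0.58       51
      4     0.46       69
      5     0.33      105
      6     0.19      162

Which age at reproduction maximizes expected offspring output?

5

Expected offspring if breeding at age x = l_x × b_x:
  age 3: 0.58 × 51 = 29.580
  age 4: 0.46 × 69 = 31.740
  age 5: 0.33 × 105 = 34.650
  age 6: 0.19 × 162 = 30.780
Maximum at age 5 (34.650).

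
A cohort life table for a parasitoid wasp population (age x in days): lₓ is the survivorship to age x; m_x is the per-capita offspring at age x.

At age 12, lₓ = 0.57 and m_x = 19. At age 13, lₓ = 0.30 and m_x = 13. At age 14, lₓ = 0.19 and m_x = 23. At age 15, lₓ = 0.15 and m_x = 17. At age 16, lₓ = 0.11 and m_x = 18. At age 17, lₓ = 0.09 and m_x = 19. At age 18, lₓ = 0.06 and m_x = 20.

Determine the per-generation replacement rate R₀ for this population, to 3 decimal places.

R₀ = Σ lₓ m_x:
  age 12: 0.57 × 19 = 10.8300
  age 13: 0.30 × 13 = 3.9000
  age 14: 0.19 × 23 = 4.3700
  age 15: 0.15 × 17 = 2.5500
  age 16: 0.11 × 18 = 1.9800
  age 17: 0.09 × 19 = 1.7100
  age 18: 0.06 × 20 = 1.2000
R₀ = 10.8300 + 3.9000 + 4.3700 + 2.5500 + 1.9800 + 1.7100 + 1.2000 = 26.5400

26.540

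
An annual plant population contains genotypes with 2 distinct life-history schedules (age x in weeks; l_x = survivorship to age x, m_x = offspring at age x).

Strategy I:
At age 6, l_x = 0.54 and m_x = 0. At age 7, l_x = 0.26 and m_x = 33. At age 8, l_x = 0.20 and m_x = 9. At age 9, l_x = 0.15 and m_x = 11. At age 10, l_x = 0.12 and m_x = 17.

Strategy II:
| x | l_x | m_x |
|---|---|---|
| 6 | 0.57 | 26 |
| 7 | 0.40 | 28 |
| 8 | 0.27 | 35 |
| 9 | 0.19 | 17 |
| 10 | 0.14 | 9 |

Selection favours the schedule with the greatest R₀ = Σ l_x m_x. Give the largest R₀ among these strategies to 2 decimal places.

Strategy I: R₀ = 0.54×0 + 0.26×33 + 0.20×9 + 0.15×11 + 0.12×17 = 14.0700
Strategy II: R₀ = 0.57×26 + 0.40×28 + 0.27×35 + 0.19×17 + 0.14×9 = 39.9600
Highest R₀: strategy II with 39.9600.

39.96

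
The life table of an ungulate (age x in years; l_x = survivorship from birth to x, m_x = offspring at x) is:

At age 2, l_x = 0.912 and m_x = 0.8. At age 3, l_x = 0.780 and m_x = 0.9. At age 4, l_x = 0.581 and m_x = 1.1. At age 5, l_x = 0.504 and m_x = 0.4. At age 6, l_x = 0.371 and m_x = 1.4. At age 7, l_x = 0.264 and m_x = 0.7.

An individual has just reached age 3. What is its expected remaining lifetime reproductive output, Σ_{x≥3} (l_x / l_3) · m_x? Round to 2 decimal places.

2.88

l_3 = 0.780. Conditional survival from age 3 to x is l_x / l_3.
  x=3: (0.780/0.780) × 0.9 = 0.9000
  x=4: (0.581/0.780) × 1.1 = 0.8194
  x=5: (0.504/0.780) × 0.4 = 0.2585
  x=6: (0.371/0.780) × 1.4 = 0.6659
  x=7: (0.264/0.780) × 0.7 = 0.2369
Sum = 0.9000 + 0.8194 + 0.2585 + 0.6659 + 0.2369 = 2.8806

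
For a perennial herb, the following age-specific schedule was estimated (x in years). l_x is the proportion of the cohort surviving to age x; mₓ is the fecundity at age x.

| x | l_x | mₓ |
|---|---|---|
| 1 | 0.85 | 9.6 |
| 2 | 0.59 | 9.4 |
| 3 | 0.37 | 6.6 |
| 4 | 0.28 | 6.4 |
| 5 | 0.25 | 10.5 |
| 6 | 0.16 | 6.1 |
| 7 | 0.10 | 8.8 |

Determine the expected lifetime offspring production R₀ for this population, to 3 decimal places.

R₀ = Σ l_x mₓ:
  age 1: 0.85 × 9.6 = 8.1600
  age 2: 0.59 × 9.4 = 5.5460
  age 3: 0.37 × 6.6 = 2.4420
  age 4: 0.28 × 6.4 = 1.7920
  age 5: 0.25 × 10.5 = 2.6250
  age 6: 0.16 × 6.1 = 0.9760
  age 7: 0.10 × 8.8 = 0.8800
R₀ = 8.1600 + 5.5460 + 2.4420 + 1.7920 + 2.6250 + 0.9760 + 0.8800 = 22.4210

22.421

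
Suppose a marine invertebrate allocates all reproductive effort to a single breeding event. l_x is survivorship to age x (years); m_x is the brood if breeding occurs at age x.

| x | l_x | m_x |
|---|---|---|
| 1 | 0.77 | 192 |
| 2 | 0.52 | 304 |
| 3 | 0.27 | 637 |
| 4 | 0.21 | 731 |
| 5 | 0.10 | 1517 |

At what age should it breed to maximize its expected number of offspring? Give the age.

3

Expected offspring if breeding at age x = l_x × m_x:
  age 1: 0.77 × 192 = 147.840
  age 2: 0.52 × 304 = 158.080
  age 3: 0.27 × 637 = 171.990
  age 4: 0.21 × 731 = 153.510
  age 5: 0.10 × 1517 = 151.700
Maximum at age 3 (171.990).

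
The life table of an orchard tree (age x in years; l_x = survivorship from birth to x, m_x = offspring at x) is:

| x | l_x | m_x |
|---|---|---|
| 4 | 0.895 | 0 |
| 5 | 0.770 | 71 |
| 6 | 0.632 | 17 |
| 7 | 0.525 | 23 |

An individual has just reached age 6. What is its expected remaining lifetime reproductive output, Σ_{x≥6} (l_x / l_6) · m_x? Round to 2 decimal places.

36.11

l_6 = 0.632. Conditional survival from age 6 to x is l_x / l_6.
  x=6: (0.632/0.632) × 17 = 17.0000
  x=7: (0.525/0.632) × 23 = 19.1060
Sum = 17.0000 + 19.1060 = 36.1060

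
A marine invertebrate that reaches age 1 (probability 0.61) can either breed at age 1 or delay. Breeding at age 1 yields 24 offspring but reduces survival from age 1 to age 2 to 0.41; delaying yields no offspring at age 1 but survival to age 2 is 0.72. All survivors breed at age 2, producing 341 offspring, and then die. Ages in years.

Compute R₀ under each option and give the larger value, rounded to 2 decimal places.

breed at age 1: R₀ = 0.61 × (24 + 0.41 × 341) = 0.61 × 163.8100 = 99.9241
delay to age 2: R₀ = 0.61 × (0.72 × 341) = 0.61 × 245.5200 = 149.7672
Higher: delay to age 2 (149.7672).

149.77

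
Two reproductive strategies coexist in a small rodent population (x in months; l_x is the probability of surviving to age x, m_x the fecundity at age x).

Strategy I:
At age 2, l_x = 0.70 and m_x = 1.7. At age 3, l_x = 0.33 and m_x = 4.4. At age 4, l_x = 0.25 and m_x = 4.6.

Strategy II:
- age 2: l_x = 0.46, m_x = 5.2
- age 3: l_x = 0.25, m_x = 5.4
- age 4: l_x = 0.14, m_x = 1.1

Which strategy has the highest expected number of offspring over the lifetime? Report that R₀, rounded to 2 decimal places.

Strategy I: R₀ = 0.70×1.7 + 0.33×4.4 + 0.25×4.6 = 3.7920
Strategy II: R₀ = 0.46×5.2 + 0.25×5.4 + 0.14×1.1 = 3.8960
Highest R₀: strategy II with 3.8960.

3.90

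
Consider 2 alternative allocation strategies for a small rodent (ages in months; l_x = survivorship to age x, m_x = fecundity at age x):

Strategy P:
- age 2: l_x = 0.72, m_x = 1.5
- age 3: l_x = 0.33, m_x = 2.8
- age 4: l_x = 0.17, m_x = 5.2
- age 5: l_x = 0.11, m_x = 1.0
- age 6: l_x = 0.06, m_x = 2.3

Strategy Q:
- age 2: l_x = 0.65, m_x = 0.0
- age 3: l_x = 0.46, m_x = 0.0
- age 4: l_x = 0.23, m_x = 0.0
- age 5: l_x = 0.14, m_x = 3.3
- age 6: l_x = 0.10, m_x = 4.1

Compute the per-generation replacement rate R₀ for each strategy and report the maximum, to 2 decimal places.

3.14

Strategy P: R₀ = 0.72×1.5 + 0.33×2.8 + 0.17×5.2 + 0.11×1.0 + 0.06×2.3 = 3.1360
Strategy Q: R₀ = 0.65×0.0 + 0.46×0.0 + 0.23×0.0 + 0.14×3.3 + 0.10×4.1 = 0.8720
Highest R₀: strategy P with 3.1360.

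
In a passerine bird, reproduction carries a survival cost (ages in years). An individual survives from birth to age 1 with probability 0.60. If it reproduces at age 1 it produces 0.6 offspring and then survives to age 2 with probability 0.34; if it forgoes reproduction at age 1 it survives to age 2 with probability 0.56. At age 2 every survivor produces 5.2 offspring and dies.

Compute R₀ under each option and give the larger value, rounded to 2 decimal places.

1.75

breed at age 1: R₀ = 0.60 × (0.6 + 0.34 × 5.2) = 0.60 × 2.3680 = 1.4208
delay to age 2: R₀ = 0.60 × (0.56 × 5.2) = 0.60 × 2.9120 = 1.7472
Higher: delay to age 2 (1.7472).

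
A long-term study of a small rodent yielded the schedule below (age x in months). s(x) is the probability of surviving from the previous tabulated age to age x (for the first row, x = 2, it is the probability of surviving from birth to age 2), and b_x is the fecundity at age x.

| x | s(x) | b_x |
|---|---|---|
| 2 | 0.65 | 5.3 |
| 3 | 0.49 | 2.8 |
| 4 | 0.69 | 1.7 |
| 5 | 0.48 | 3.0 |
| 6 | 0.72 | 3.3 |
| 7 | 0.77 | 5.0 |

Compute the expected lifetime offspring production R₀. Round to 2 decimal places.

Survivorship from birth: l_x = s_2·s_3·…·s_x.
  l_2 = 0.65000
  l_3 = 0.31850
  l_4 = 0.21976
  l_5 = 0.10549
  l_6 = 0.07595
  l_7 = 0.05848
R₀ = Σ l_x b_x:
  age 2: 0.65000 × 5.3 = 3.4450
  age 3: 0.31850 × 2.8 = 0.8918
  age 4: 0.21976 × 1.7 = 0.3736
  age 5: 0.10549 × 3.0 = 0.3165
  age 6: 0.07595 × 3.3 = 0.2506
  age 7: 0.05848 × 5.0 = 0.2924
R₀ = 3.4450 + 0.8918 + 0.3736 + 0.3165 + 0.2506 + 0.2924 = 5.5699

5.57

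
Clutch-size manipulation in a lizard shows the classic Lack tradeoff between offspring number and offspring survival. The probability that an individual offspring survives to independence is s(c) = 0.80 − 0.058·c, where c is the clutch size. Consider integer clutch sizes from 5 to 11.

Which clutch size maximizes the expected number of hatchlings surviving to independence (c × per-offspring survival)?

7

Expected hatchlings surviving to independence = c × s(c):
  c=5: 5 × 0.510 = 2.550
  c=6: 6 × 0.452 = 2.712
  c=7: 7 × 0.394 = 2.758
  c=8: 8 × 0.336 = 2.688
  c=9: 9 × 0.278 = 2.502
  c=10: 10 × 0.220 = 2.200
  c=11: 11 × 0.162 = 1.782
Maximum at c = 7 (2.758 hatchlings surviving to independence).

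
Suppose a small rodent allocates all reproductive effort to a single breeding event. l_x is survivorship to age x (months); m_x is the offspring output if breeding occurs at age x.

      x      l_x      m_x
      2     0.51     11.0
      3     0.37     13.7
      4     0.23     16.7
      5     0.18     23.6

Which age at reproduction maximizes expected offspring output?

Expected offspring if breeding at age x = l_x × m_x:
  age 2: 0.51 × 11.0 = 5.610
  age 3: 0.37 × 13.7 = 5.069
  age 4: 0.23 × 16.7 = 3.841
  age 5: 0.18 × 23.6 = 4.248
Maximum at age 2 (5.610).

2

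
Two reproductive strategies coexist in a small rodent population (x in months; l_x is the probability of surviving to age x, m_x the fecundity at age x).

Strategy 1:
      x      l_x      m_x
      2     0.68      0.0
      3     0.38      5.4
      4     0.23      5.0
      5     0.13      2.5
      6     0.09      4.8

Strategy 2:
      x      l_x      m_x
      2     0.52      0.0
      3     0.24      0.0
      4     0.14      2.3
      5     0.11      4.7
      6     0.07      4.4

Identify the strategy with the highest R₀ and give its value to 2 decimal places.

Strategy 1: R₀ = 0.68×0.0 + 0.38×5.4 + 0.23×5.0 + 0.13×2.5 + 0.09×4.8 = 3.9590
Strategy 2: R₀ = 0.52×0.0 + 0.24×0.0 + 0.14×2.3 + 0.11×4.7 + 0.07×4.4 = 1.1470
Highest R₀: strategy 1 with 3.9590.

3.96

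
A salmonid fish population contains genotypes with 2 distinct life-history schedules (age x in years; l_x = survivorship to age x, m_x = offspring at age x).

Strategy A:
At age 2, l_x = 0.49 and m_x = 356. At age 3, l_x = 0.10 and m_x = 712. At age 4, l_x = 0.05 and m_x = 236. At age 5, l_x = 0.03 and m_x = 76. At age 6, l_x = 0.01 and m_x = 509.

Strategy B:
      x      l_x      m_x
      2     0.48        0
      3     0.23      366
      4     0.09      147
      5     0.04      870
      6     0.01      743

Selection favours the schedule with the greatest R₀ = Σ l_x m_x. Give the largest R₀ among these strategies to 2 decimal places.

Strategy A: R₀ = 0.49×356 + 0.10×712 + 0.05×236 + 0.03×76 + 0.01×509 = 264.8100
Strategy B: R₀ = 0.48×0 + 0.23×366 + 0.09×147 + 0.04×870 + 0.01×743 = 139.6400
Highest R₀: strategy A with 264.8100.

264.81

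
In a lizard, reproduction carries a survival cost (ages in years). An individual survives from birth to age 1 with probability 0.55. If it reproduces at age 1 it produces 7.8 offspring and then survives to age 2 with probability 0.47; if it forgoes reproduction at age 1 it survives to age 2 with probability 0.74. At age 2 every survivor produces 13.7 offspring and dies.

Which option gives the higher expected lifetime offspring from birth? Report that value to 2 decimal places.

breed at age 1: R₀ = 0.55 × (7.8 + 0.47 × 13.7) = 0.55 × 14.2390 = 7.8315
delay to age 2: R₀ = 0.55 × (0.74 × 13.7) = 0.55 × 10.1380 = 5.5759
Higher: breed at age 1 (7.8315).

7.83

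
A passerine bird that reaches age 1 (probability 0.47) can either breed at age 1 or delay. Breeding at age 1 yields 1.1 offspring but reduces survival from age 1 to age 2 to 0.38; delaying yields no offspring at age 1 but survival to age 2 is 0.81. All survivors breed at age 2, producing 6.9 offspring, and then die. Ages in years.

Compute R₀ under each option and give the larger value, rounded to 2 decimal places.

2.63

breed at age 1: R₀ = 0.47 × (1.1 + 0.38 × 6.9) = 0.47 × 3.7220 = 1.7493
delay to age 2: R₀ = 0.47 × (0.81 × 6.9) = 0.47 × 5.5890 = 2.6268
Higher: delay to age 2 (2.6268).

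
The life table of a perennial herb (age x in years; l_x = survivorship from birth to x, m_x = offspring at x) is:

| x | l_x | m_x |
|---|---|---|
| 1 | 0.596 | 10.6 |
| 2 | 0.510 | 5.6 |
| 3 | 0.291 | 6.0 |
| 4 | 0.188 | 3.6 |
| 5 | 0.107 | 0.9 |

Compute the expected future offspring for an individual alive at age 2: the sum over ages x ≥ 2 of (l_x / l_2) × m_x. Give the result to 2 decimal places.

l_2 = 0.510. Conditional survival from age 2 to x is l_x / l_2.
  x=2: (0.510/0.510) × 5.6 = 5.6000
  x=3: (0.291/0.510) × 6.0 = 3.4235
  x=4: (0.188/0.510) × 3.6 = 1.3271
  x=5: (0.107/0.510) × 0.9 = 0.1888
Sum = 5.6000 + 3.4235 + 1.3271 + 0.1888 = 10.5394

10.54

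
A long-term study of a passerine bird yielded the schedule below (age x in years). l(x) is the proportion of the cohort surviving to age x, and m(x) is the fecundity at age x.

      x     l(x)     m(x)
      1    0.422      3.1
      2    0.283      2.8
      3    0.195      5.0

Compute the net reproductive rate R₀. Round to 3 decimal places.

R₀ = Σ l(x) m(x):
  age 1: 0.422 × 3.1 = 1.3082
  age 2: 0.283 × 2.8 = 0.7924
  age 3: 0.195 × 5.0 = 0.9750
R₀ = 1.3082 + 0.7924 + 0.9750 = 3.0756

3.076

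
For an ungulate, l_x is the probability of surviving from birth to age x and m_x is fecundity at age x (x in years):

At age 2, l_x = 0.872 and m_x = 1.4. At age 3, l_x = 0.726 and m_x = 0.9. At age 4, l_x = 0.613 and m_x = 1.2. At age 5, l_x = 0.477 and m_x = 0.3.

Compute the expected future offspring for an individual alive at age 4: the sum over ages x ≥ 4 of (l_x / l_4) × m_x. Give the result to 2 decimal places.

l_4 = 0.613. Conditional survival from age 4 to x is l_x / l_4.
  x=4: (0.613/0.613) × 1.2 = 1.2000
  x=5: (0.477/0.613) × 0.3 = 0.2334
Sum = 1.2000 + 0.2334 = 1.4334

1.43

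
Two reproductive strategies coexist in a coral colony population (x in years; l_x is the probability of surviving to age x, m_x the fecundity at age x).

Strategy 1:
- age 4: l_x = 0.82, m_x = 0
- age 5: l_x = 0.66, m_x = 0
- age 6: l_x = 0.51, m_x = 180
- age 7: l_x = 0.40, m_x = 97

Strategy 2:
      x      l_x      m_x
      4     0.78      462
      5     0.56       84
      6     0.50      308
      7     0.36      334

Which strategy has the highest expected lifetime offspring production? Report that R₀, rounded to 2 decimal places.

681.64

Strategy 1: R₀ = 0.82×0 + 0.66×0 + 0.51×180 + 0.40×97 = 130.6000
Strategy 2: R₀ = 0.78×462 + 0.56×84 + 0.50×308 + 0.36×334 = 681.6400
Highest R₀: strategy 2 with 681.6400.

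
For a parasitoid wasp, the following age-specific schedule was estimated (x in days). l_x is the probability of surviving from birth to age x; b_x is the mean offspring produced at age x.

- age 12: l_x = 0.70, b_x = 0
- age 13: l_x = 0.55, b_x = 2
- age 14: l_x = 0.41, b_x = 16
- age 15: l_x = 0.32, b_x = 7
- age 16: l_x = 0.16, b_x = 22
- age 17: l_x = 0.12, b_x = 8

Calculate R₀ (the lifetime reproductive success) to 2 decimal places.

R₀ = Σ l_x b_x:
  age 12: 0.70 × 0 = 0.0000
  age 13: 0.55 × 2 = 1.1000
  age 14: 0.41 × 16 = 6.5600
  age 15: 0.32 × 7 = 2.2400
  age 16: 0.16 × 22 = 3.5200
  age 17: 0.12 × 8 = 0.9600
R₀ = 0.0000 + 1.1000 + 6.5600 + 2.2400 + 3.5200 + 0.9600 = 14.3800

14.38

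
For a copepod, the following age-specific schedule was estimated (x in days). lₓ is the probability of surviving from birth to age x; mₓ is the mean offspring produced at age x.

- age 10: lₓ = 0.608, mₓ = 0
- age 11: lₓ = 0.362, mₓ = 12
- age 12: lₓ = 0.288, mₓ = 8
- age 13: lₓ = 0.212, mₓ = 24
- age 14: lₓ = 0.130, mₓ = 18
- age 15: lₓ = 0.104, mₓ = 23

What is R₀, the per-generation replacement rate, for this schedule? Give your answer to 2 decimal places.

16.47

R₀ = Σ lₓ mₓ:
  age 10: 0.608 × 0 = 0.0000
  age 11: 0.362 × 12 = 4.3440
  age 12: 0.288 × 8 = 2.3040
  age 13: 0.212 × 24 = 5.0880
  age 14: 0.130 × 18 = 2.3400
  age 15: 0.104 × 23 = 2.3920
R₀ = 0.0000 + 4.3440 + 2.3040 + 5.0880 + 2.3400 + 2.3920 = 16.4680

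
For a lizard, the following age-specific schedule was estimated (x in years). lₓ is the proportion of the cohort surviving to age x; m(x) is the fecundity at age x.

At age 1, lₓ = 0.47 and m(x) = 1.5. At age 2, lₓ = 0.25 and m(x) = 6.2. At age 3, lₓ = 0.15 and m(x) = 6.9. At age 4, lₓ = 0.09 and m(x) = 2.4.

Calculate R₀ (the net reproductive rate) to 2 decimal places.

R₀ = Σ lₓ m(x):
  age 1: 0.47 × 1.5 = 0.7050
  age 2: 0.25 × 6.2 = 1.5500
  age 3: 0.15 × 6.9 = 1.0350
  age 4: 0.09 × 2.4 = 0.2160
R₀ = 0.7050 + 1.5500 + 1.0350 + 0.2160 = 3.5060

3.51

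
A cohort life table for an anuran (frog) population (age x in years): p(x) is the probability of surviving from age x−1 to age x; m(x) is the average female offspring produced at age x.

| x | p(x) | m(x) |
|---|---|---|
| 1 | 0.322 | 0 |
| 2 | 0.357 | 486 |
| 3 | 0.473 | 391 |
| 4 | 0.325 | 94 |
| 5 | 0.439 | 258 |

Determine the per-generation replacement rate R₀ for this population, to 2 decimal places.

Survivorship from birth: l_x = p_1·p_2·…·p_x.
  l_1 = 0.32200
  l_2 = 0.11495
  l_3 = 0.05437
  l_4 = 0.01767
  l_5 = 0.00776
R₀ = Σ l_x m(x):
  age 1: 0.32200 × 0 = 0.0000
  age 2: 0.11495 × 486 = 55.8657
  age 3: 0.05437 × 391 = 21.2587
  age 4: 0.01767 × 94 = 1.6610
  age 5: 0.00776 × 258 = 2.0021
R₀ = 0.0000 + 55.8657 + 21.2587 + 1.6610 + 2.0021 = 80.7874

80.79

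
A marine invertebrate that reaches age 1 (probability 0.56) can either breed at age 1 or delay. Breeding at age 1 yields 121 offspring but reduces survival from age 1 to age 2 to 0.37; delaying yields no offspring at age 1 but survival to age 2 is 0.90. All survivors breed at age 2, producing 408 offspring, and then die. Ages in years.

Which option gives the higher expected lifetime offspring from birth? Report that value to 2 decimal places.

205.63

breed at age 1: R₀ = 0.56 × (121 + 0.37 × 408) = 0.56 × 271.9600 = 152.2976
delay to age 2: R₀ = 0.56 × (0.90 × 408) = 0.56 × 367.2000 = 205.6320
Higher: delay to age 2 (205.6320).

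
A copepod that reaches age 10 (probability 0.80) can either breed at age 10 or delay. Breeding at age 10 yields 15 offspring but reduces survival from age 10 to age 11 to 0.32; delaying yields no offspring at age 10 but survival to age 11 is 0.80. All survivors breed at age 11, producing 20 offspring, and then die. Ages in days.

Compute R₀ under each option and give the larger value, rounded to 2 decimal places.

17.12

breed at age 10: R₀ = 0.80 × (15 + 0.32 × 20) = 0.80 × 21.4000 = 17.1200
delay to age 11: R₀ = 0.80 × (0.80 × 20) = 0.80 × 16.0000 = 12.8000
Higher: breed at age 10 (17.1200).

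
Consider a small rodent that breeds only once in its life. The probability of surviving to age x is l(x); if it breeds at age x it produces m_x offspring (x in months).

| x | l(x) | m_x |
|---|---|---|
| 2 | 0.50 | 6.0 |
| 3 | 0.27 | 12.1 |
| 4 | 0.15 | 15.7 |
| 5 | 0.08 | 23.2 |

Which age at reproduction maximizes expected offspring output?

3

Expected offspring if breeding at age x = l(x) × m_x:
  age 2: 0.50 × 6.0 = 3.000
  age 3: 0.27 × 12.1 = 3.267
  age 4: 0.15 × 15.7 = 2.355
  age 5: 0.08 × 23.2 = 1.856
Maximum at age 3 (3.267).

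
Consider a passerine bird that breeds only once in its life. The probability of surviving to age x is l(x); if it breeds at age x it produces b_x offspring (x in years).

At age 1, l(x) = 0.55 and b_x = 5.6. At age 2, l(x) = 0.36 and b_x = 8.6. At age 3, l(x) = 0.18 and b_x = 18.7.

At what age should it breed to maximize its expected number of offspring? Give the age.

Expected offspring if breeding at age x = l(x) × b_x:
  age 1: 0.55 × 5.6 = 3.080
  age 2: 0.36 × 8.6 = 3.096
  age 3: 0.18 × 18.7 = 3.366
Maximum at age 3 (3.366).

3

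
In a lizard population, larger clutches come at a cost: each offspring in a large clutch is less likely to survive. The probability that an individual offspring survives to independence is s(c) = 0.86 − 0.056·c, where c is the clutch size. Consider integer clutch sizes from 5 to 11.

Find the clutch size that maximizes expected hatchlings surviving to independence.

Expected hatchlings surviving to independence = c × s(c):
  c=5: 5 × 0.580 = 2.900
  c=6: 6 × 0.524 = 3.144
  c=7: 7 × 0.468 = 3.276
  c=8: 8 × 0.412 = 3.296
  c=9: 9 × 0.356 = 3.204
  c=10: 10 × 0.300 = 3.000
  c=11: 11 × 0.244 = 2.684
Maximum at c = 8 (3.296 hatchlings surviving to independence).

8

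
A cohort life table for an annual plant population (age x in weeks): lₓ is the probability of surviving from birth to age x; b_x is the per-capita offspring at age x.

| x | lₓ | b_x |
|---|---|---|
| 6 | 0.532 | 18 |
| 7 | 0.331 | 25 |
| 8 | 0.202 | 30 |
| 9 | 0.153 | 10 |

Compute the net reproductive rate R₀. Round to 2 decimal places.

R₀ = Σ lₓ b_x:
  age 6: 0.532 × 18 = 9.5760
  age 7: 0.331 × 25 = 8.2750
  age 8: 0.202 × 30 = 6.0600
  age 9: 0.153 × 10 = 1.5300
R₀ = 9.5760 + 8.2750 + 6.0600 + 1.5300 = 25.4410

25.44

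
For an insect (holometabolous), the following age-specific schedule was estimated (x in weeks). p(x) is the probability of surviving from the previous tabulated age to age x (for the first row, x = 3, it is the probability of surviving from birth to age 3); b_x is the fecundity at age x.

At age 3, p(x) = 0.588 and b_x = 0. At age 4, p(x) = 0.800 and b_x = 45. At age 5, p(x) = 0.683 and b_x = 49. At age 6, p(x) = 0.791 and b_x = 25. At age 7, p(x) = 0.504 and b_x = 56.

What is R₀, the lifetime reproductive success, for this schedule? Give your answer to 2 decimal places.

Survivorship from birth: l_x = p_3·p_4·…·p_x.
  l_3 = 0.58800
  l_4 = 0.47040
  l_5 = 0.32128
  l_6 = 0.25414
  l_7 = 0.12808
R₀ = Σ l_x b_x:
  age 3: 0.58800 × 0 = 0.0000
  age 4: 0.47040 × 45 = 21.1680
  age 5: 0.32128 × 49 = 15.7427
  age 6: 0.25414 × 25 = 6.3535
  age 7: 0.12808 × 56 = 7.1725
R₀ = 0.0000 + 21.1680 + 15.7427 + 6.3535 + 7.1725 = 50.4367

50.44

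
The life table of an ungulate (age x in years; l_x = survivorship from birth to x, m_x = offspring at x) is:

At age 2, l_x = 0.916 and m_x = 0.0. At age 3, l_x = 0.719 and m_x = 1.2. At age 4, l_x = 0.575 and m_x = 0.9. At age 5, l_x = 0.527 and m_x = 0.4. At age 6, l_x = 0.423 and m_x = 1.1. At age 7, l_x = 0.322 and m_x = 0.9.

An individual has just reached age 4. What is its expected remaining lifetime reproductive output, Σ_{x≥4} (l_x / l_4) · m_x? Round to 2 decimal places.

l_4 = 0.575. Conditional survival from age 4 to x is l_x / l_4.
  x=4: (0.575/0.575) × 0.9 = 0.9000
  x=5: (0.527/0.575) × 0.4 = 0.3666
  x=6: (0.423/0.575) × 1.1 = 0.8092
  x=7: (0.322/0.575) × 0.9 = 0.5040
Sum = 0.9000 + 0.3666 + 0.8092 + 0.5040 = 2.5798

2.58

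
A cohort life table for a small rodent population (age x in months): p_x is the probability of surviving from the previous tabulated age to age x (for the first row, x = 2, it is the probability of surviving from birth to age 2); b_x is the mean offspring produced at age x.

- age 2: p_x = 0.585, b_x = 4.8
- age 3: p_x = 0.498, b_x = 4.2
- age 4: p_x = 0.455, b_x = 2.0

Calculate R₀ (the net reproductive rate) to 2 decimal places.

4.30

Survivorship from birth: l_x = p_2·p_3·…·p_x.
  l_2 = 0.58500
  l_3 = 0.29133
  l_4 = 0.13256
R₀ = Σ l_x b_x:
  age 2: 0.58500 × 4.8 = 2.8080
  age 3: 0.29133 × 4.2 = 1.2236
  age 4: 0.13256 × 2.0 = 0.2651
R₀ = 2.8080 + 1.2236 + 0.2651 = 4.2967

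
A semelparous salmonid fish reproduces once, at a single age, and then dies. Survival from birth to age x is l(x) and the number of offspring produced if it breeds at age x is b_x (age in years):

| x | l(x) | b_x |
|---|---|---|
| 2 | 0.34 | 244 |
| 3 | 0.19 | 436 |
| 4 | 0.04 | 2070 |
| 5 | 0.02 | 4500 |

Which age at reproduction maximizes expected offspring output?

5

Expected offspring if breeding at age x = l(x) × b_x:
  age 2: 0.34 × 244 = 82.960
  age 3: 0.19 × 436 = 82.840
  age 4: 0.04 × 2070 = 82.800
  age 5: 0.02 × 4500 = 90.000
Maximum at age 5 (90.000).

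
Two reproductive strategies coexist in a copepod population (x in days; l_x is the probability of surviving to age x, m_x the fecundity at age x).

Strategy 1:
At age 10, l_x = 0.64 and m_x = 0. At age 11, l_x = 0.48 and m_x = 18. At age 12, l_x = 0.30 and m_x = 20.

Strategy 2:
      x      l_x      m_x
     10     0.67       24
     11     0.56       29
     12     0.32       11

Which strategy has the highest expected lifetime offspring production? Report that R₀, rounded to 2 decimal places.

Strategy 1: R₀ = 0.64×0 + 0.48×18 + 0.30×20 = 14.6400
Strategy 2: R₀ = 0.67×24 + 0.56×29 + 0.32×11 = 35.8400
Highest R₀: strategy 2 with 35.8400.

35.84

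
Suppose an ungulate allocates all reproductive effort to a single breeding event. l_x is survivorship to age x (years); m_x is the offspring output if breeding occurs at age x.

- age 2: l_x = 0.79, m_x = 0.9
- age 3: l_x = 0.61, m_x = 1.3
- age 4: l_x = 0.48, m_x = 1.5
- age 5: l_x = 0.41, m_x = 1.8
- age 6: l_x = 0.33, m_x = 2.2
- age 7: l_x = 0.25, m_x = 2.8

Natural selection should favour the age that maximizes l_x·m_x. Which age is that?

Expected offspring if breeding at age x = l_x × m_x:
  age 2: 0.79 × 0.9 = 0.711
  age 3: 0.61 × 1.3 = 0.793
  age 4: 0.48 × 1.5 = 0.720
  age 5: 0.41 × 1.8 = 0.738
  age 6: 0.33 × 2.2 = 0.726
  age 7: 0.25 × 2.8 = 0.700
Maximum at age 3 (0.793).

3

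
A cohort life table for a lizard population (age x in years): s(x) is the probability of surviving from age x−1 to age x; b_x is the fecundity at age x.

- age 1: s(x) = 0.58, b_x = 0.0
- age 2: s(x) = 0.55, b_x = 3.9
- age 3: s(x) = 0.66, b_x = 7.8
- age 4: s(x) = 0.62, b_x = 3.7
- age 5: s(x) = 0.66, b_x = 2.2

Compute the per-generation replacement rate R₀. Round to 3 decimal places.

3.559

Survivorship from birth: l_x = s_1·s_2·…·s_x.
  l_1 = 0.58000
  l_2 = 0.31900
  l_3 = 0.21054
  l_4 = 0.13053
  l_5 = 0.08615
R₀ = Σ l_x b_x:
  age 1: 0.58000 × 0.0 = 0.0000
  age 2: 0.31900 × 3.9 = 1.2441
  age 3: 0.21054 × 7.8 = 1.6422
  age 4: 0.13053 × 3.7 = 0.4830
  age 5: 0.08615 × 2.2 = 0.1895
R₀ = 0.0000 + 1.2441 + 1.6422 + 0.4830 + 0.1895 = 3.5588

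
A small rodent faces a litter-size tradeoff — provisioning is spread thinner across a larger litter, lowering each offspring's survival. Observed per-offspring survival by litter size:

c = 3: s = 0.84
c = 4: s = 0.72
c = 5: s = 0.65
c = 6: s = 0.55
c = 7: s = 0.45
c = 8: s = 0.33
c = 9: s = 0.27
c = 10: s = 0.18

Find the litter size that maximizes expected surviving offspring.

6

Expected surviving offspring = c × s(c):
  c=3: 3 × 0.84 = 2.520
  c=4: 4 × 0.72 = 2.880
  c=5: 5 × 0.65 = 3.250
  c=6: 6 × 0.55 = 3.300
  c=7: 7 × 0.45 = 3.150
  c=8: 8 × 0.33 = 2.640
  c=9: 9 × 0.27 = 2.430
  c=10: 10 × 0.18 = 1.800
Maximum at c = 6 (3.300 surviving offspring).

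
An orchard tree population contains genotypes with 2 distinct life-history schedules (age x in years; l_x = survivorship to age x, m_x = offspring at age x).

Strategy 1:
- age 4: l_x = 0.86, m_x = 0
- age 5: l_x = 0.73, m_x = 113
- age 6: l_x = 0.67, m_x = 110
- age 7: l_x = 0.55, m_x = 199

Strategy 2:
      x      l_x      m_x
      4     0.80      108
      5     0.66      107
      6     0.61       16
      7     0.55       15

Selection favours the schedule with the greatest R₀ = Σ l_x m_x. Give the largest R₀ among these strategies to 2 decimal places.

Strategy 1: R₀ = 0.86×0 + 0.73×113 + 0.67×110 + 0.55×199 = 265.6400
Strategy 2: R₀ = 0.80×108 + 0.66×107 + 0.61×16 + 0.55×15 = 175.0300
Highest R₀: strategy 1 with 265.6400.

265.64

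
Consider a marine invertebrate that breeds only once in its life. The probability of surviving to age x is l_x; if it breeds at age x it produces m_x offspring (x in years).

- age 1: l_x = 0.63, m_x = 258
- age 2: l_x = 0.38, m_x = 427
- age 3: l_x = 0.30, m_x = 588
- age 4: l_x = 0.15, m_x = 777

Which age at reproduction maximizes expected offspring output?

3

Expected offspring if breeding at age x = l_x × m_x:
  age 1: 0.63 × 258 = 162.540
  age 2: 0.38 × 427 = 162.260
  age 3: 0.30 × 588 = 176.400
  age 4: 0.15 × 777 = 116.550
Maximum at age 3 (176.400).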